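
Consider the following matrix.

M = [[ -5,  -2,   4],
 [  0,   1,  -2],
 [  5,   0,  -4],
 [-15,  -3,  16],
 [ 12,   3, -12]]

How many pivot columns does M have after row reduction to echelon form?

Row reduce to echelon form.
R3 ← R3 + R1: [0, -2, 0]
R4 ← R4 − (3)·R1: [0, 3, 4]
R5 ← R5 + (12/5)·R1: [0, -9/5, -12/5]
R3 ← R3 + (2)·R2: [0, 0, -4]
R4 ← R4 − (3)·R2: [0, 0, 10]
R5 ← R5 + (9/5)·R2: [0, 0, -6]
R4 ← R4 + (5/2)·R3: [0, 0, 0]
R5 ← R5 − (3/2)·R3: [0, 0, 0]
Echelon form has 3 nonzero rows, so rank(M) = 3.
Each nonzero row contributes one pivot column: 3 pivot columns.

3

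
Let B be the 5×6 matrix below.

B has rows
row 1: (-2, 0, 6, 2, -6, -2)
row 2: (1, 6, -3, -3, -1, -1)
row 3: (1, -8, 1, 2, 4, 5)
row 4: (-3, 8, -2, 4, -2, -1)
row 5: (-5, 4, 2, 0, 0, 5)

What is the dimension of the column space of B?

Row reduce to echelon form.
R2 ← R2 + (1/2)·R1: [0, 6, 0, -2, -4, -2]
R3 ← R3 + (1/2)·R1: [0, -8, 4, 3, 1, 4]
R4 ← R4 − (3/2)·R1: [0, 8, -11, 1, 7, 2]
R5 ← R5 − (5/2)·R1: [0, 4, -13, -5, 15, 10]
R3 ← R3 + (4/3)·R2: [0, 0, 4, 1/3, -13/3, 4/3]
R4 ← R4 − (4/3)·R2: [0, 0, -11, 11/3, 37/3, 14/3]
R5 ← R5 − (2/3)·R2: [0, 0, -13, -11/3, 53/3, 34/3]
R4 ← R4 + (11/4)·R3: [0, 0, 0, 55/12, 5/12, 25/3]
R5 ← R5 + (13/4)·R3: [0, 0, 0, -31/12, 43/12, 47/3]
R5 ← R5 + (31/55)·R4: [0, 0, 0, 0, 42/11, 224/11]
Echelon form has 5 nonzero rows, so rank(B) = 5.
The column space has dimension equal to the rank: 5.

5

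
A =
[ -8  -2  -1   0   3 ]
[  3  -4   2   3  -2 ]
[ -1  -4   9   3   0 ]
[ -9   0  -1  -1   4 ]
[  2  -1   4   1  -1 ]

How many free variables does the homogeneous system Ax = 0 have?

Row reduce to echelon form.
R2 ← R2 + (3/8)·R1: [0, -19/4, 13/8, 3, -7/8]
R3 ← R3 − (1/8)·R1: [0, -15/4, 73/8, 3, -3/8]
R4 ← R4 − (9/8)·R1: [0, 9/4, 1/8, -1, 5/8]
R5 ← R5 + (1/4)·R1: [0, -3/2, 15/4, 1, -1/4]
R3 ← R3 − (15/19)·R2: [0, 0, 149/19, 12/19, 6/19]
R4 ← R4 + (9/19)·R2: [0, 0, 17/19, 8/19, 4/19]
R5 ← R5 − (6/19)·R2: [0, 0, 123/38, 1/19, 1/38]
R4 ← R4 − (17/149)·R3: [0, 0, 0, 52/149, 26/149]
R5 ← R5 − (123/298)·R3: [0, 0, 0, -31/149, -31/298]
R5 ← R5 + (31/52)·R4: [0, 0, 0, 0, 0]
4 nonzero rows, so rank(A) = 4.
A has 5 columns; by rank–nullity, nullity = 5 − 4 = 1.

1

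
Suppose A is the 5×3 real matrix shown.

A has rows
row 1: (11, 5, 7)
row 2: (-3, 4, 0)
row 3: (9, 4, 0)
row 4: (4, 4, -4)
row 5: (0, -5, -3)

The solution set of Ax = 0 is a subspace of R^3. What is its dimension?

Row reduce to echelon form.
R2 ← R2 + (3/11)·R1: [0, 59/11, 21/11]
R3 ← R3 − (9/11)·R1: [0, -1/11, -63/11]
R4 ← R4 − (4/11)·R1: [0, 24/11, -72/11]
R3 ← R3 + (1/59)·R2: [0, 0, -336/59]
R4 ← R4 − (24/59)·R2: [0, 0, -432/59]
R5 ← R5 + (55/59)·R2: [0, 0, -72/59]
R4 ← R4 − (9/7)·R3: [0, 0, 0]
R5 ← R5 − (3/14)·R3: [0, 0, 0]
3 nonzero rows, so rank(A) = 3.
A has 3 columns; by rank–nullity, nullity = 3 − 3 = 0.

0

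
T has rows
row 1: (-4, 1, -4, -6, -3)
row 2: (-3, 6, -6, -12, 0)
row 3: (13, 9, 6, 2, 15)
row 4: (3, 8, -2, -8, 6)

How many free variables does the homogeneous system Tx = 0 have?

3

Row reduce to echelon form.
R2 ← R2 − (3/4)·R1: [0, 21/4, -3, -15/2, 9/4]
R3 ← R3 + (13/4)·R1: [0, 49/4, -7, -35/2, 21/4]
R4 ← R4 + (3/4)·R1: [0, 35/4, -5, -25/2, 15/4]
R3 ← R3 − (7/3)·R2: [0, 0, 0, 0, 0]
R4 ← R4 − (5/3)·R2: [0, 0, 0, 0, 0]
2 nonzero rows, so rank(T) = 2.
T has 5 columns; by rank–nullity, nullity = 5 − 2 = 3.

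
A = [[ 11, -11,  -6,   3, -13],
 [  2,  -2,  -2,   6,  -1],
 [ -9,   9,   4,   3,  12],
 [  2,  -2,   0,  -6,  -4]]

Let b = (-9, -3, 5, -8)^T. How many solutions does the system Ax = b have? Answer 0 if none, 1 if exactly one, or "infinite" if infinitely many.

0

Row reduce the augmented matrix [A | b].
R2 ← R2 − (2/11)·R1: [0, 0, -10/11, 60/11, 15/11, -15/11]
R3 ← R3 + (9/11)·R1: [0, 0, -10/11, 60/11, 15/11, -26/11]
R4 ← R4 − (2/11)·R1: [0, 0, 12/11, -72/11, -18/11, -70/11]
R3 ← R3 − R2: [0, 0, 0, 0, 0, -1]
R4 ← R4 + (6/5)·R2: [0, 0, 0, 0, 0, -8]
R4 ← R4 − (8)·R3: [0, 0, 0, 0, 0, 0]
The echelon form has 3 nonzero rows; the last pivot sits in the augmented column, so rank(A) = 2 but rank([A|b]) = 3.
Since the ranks differ, the system is inconsistent.
It has no solutions.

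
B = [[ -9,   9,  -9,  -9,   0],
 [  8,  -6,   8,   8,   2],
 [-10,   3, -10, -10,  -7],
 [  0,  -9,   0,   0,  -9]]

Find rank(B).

Row reduce to echelon form.
R2 ← R2 + (8/9)·R1: [0, 2, 0, 0, 2]
R3 ← R3 − (10/9)·R1: [0, -7, 0, 0, -7]
R3 ← R3 + (7/2)·R2: [0, 0, 0, 0, 0]
R4 ← R4 + (9/2)·R2: [0, 0, 0, 0, 0]
Echelon form has 2 nonzero rows, so rank(B) = 2.

2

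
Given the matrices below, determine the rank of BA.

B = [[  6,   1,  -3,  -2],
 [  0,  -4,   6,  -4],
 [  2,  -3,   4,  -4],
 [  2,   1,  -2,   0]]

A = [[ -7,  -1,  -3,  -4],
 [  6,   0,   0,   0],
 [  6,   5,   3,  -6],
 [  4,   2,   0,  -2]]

First compute BA:
[[-62, -25, -27,  -2],
 [ -4,  22,  18, -28],
 [-24,  10,   6, -24],
 [-20, -12, -12,   4]]
Now row reduce the product.
R2 ← R2 − (2/31)·R1: [0, 732/31, 612/31, -864/31]
R3 ← R3 − (12/31)·R1: [0, 610/31, 510/31, -720/31]
R4 ← R4 − (10/31)·R1: [0, -122/31, -102/31, 144/31]
R3 ← R3 − (5/6)·R2: [0, 0, 0, 0]
R4 ← R4 + (1/6)·R2: [0, 0, 0, 0]
2 nonzero rows, so rank(BA) = 2.

2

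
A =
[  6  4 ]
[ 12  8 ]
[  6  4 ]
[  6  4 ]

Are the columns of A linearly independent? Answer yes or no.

no

Row reduce A to echelon form.
R2 ← R2 − (2)·R1: [0, 0]
R3 ← R3 − R1: [0, 0]
R4 ← R4 − R1: [0, 0]
1 pivot among 2 columns.
Only 1 < 2 pivot columns, so the columns are linearly dependent.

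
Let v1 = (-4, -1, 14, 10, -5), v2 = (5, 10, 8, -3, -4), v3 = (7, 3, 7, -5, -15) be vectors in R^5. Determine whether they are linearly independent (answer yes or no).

Form the matrix with these vectors as rows and row reduce.
R2 ← R2 + (5/4)·R1: [0, 35/4, 51/2, 19/2, -41/4]
R3 ← R3 + (7/4)·R1: [0, 5/4, 63/2, 25/2, -95/4]
R3 ← R3 − (1/7)·R2: [0, 0, 195/7, 78/7, -156/7]
3 nonzero rows, so the 3 vectors span a space of dimension 3.
Since 3 = 3, the vectors are linearly independent.

yes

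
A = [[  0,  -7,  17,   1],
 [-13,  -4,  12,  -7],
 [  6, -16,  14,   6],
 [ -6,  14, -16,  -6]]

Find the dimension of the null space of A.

0

Row reduce to echelon form.
Swap R1 ↔ R2
R3 ← R3 + (6/13)·R1: [0, -232/13, 254/13, 36/13]
R4 ← R4 − (6/13)·R1: [0, 206/13, -280/13, -36/13]
R3 ← R3 − (232/91)·R2: [0, 0, -2166/91, 20/91]
R4 ← R4 + (206/91)·R2: [0, 0, 1542/91, -46/91]
R4 ← R4 + (257/361)·R3: [0, 0, 0, -126/361]
4 nonzero rows, so rank(A) = 4.
A has 4 columns; by rank–nullity, nullity = 4 − 4 = 0.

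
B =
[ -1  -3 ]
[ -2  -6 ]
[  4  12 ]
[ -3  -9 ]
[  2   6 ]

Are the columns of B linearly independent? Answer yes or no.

no

Row reduce B to echelon form.
R2 ← R2 − (2)·R1: [0, 0]
R3 ← R3 + (4)·R1: [0, 0]
R4 ← R4 − (3)·R1: [0, 0]
R5 ← R5 + (2)·R1: [0, 0]
1 pivot among 2 columns.
Only 1 < 2 pivot columns, so the columns are linearly dependent.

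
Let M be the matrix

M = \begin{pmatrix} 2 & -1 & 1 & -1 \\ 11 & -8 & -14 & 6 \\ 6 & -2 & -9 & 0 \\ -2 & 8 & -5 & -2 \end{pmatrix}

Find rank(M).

4

Row reduce to echelon form.
R2 ← R2 − (11/2)·R1: [0, -5/2, -39/2, 23/2]
R3 ← R3 − (3)·R1: [0, 1, -12, 3]
R4 ← R4 + R1: [0, 7, -4, -3]
R3 ← R3 + (2/5)·R2: [0, 0, -99/5, 38/5]
R4 ← R4 + (14/5)·R2: [0, 0, -293/5, 146/5]
R4 ← R4 − (293/99)·R3: [0, 0, 0, 664/99]
Echelon form has 4 nonzero rows, so rank(M) = 4.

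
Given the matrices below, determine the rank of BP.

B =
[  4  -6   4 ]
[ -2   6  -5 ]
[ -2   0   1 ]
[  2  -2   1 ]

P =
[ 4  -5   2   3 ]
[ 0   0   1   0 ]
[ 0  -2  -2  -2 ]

2

First compute BP:
[[ 16, -28,  -6,   4],
 [ -8,  20,  12,   4],
 [ -8,   8,  -6,  -8],
 [  8, -12,   0,   4]]
Now row reduce the product.
R2 ← R2 + (1/2)·R1: [0, 6, 9, 6]
R3 ← R3 + (1/2)·R1: [0, -6, -9, -6]
R4 ← R4 − (1/2)·R1: [0, 2, 3, 2]
R3 ← R3 + R2: [0, 0, 0, 0]
R4 ← R4 − (1/3)·R2: [0, 0, 0, 0]
2 nonzero rows, so rank(BP) = 2.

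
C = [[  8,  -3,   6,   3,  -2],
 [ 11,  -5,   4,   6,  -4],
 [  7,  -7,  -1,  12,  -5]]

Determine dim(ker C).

2

Row reduce to echelon form.
R2 ← R2 − (11/8)·R1: [0, -7/8, -17/4, 15/8, -5/4]
R3 ← R3 − (7/8)·R1: [0, -35/8, -25/4, 75/8, -13/4]
R3 ← R3 − (5)·R2: [0, 0, 15, 0, 3]
3 nonzero rows, so rank(C) = 3.
C has 5 columns; by rank–nullity, nullity = 5 − 3 = 2.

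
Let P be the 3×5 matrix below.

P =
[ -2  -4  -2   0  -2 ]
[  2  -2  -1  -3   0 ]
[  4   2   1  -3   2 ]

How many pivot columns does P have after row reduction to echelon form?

Row reduce to echelon form.
R2 ← R2 + R1: [0, -6, -3, -3, -2]
R3 ← R3 + (2)·R1: [0, -6, -3, -3, -2]
R3 ← R3 − R2: [0, 0, 0, 0, 0]
Echelon form has 2 nonzero rows, so rank(P) = 2.
Each nonzero row contributes one pivot column: 2 pivot columns.

2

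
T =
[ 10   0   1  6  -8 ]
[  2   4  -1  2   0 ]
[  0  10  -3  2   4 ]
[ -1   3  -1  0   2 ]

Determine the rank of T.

Row reduce to echelon form.
R2 ← R2 − (1/5)·R1: [0, 4, -6/5, 4/5, 8/5]
R4 ← R4 + (1/10)·R1: [0, 3, -9/10, 3/5, 6/5]
R3 ← R3 − (5/2)·R2: [0, 0, 0, 0, 0]
R4 ← R4 − (3/4)·R2: [0, 0, 0, 0, 0]
Echelon form has 2 nonzero rows, so rank(T) = 2.

2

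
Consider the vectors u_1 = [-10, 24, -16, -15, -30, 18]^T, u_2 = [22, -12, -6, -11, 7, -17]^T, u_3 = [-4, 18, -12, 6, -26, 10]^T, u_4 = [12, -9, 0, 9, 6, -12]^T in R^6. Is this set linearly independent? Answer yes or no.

yes

Form the matrix with these vectors as rows and row reduce.
R2 ← R2 + (11/5)·R1: [0, 204/5, -206/5, -44, -59, 113/5]
R3 ← R3 − (2/5)·R1: [0, 42/5, -28/5, 12, -14, 14/5]
R4 ← R4 + (6/5)·R1: [0, 99/5, -96/5, -9, -30, 48/5]
R3 ← R3 − (7/34)·R2: [0, 0, 49/17, 358/17, -63/34, -63/34]
R4 ← R4 − (33/68)·R2: [0, 0, 27/34, 210/17, -93/68, -93/68]
R4 ← R4 − (27/98)·R3: [0, 0, 0, 321/49, -6/7, -6/7]
4 nonzero rows, so the 4 vectors span a space of dimension 4.
Since 4 = 4, the vectors are linearly independent.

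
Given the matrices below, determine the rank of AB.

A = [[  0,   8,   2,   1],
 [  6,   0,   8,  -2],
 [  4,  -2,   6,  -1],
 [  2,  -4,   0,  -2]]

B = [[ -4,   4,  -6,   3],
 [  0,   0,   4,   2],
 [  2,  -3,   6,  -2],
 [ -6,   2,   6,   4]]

3

First compute AB:
[[ -2,  -4,  50,  16],
 [  4,  -4,   0,  -6],
 [  2,  -4,  -2,  -8],
 [  4,   4, -40, -10]]
Now row reduce the product.
R2 ← R2 + (2)·R1: [0, -12, 100, 26]
R3 ← R3 + R1: [0, -8, 48, 8]
R4 ← R4 + (2)·R1: [0, -4, 60, 22]
R3 ← R3 − (2/3)·R2: [0, 0, -56/3, -28/3]
R4 ← R4 − (1/3)·R2: [0, 0, 80/3, 40/3]
R4 ← R4 + (10/7)·R3: [0, 0, 0, 0]
3 nonzero rows, so rank(AB) = 3.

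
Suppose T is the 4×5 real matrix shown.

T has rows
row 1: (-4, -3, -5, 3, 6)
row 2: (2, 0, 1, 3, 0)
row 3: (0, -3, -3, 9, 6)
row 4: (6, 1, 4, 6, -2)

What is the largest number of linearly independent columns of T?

2

Row reduce to echelon form.
R2 ← R2 + (1/2)·R1: [0, -3/2, -3/2, 9/2, 3]
R4 ← R4 + (3/2)·R1: [0, -7/2, -7/2, 21/2, 7]
R3 ← R3 − (2)·R2: [0, 0, 0, 0, 0]
R4 ← R4 − (7/3)·R2: [0, 0, 0, 0, 0]
Echelon form has 2 nonzero rows, so rank(T) = 2.
The rank gives the maximum number of linearly independent columns: 2.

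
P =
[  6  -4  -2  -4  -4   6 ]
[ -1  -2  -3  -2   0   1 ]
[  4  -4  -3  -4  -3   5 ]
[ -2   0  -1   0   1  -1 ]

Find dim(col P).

2

Row reduce to echelon form.
R2 ← R2 + (1/6)·R1: [0, -8/3, -10/3, -8/3, -2/3, 2]
R3 ← R3 − (2/3)·R1: [0, -4/3, -5/3, -4/3, -1/3, 1]
R4 ← R4 + (1/3)·R1: [0, -4/3, -5/3, -4/3, -1/3, 1]
R3 ← R3 − (1/2)·R2: [0, 0, 0, 0, 0, 0]
R4 ← R4 − (1/2)·R2: [0, 0, 0, 0, 0, 0]
Echelon form has 2 nonzero rows, so rank(P) = 2.
The column space has dimension equal to the rank: 2.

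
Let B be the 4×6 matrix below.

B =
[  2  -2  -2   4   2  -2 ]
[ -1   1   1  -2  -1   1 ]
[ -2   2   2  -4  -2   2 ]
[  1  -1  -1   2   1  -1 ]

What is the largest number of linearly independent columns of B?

Row reduce to echelon form.
R2 ← R2 + (1/2)·R1: [0, 0, 0, 0, 0, 0]
R3 ← R3 + R1: [0, 0, 0, 0, 0, 0]
R4 ← R4 − (1/2)·R1: [0, 0, 0, 0, 0, 0]
Echelon form has 1 nonzero row, so rank(B) = 1.
The rank gives the maximum number of linearly independent columns: 1.

1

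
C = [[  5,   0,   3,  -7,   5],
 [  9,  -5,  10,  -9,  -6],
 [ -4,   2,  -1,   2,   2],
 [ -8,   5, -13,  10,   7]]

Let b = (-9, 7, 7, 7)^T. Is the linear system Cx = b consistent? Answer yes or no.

no

Row reduce the augmented matrix [C | b].
R2 ← R2 − (9/5)·R1: [0, -5, 23/5, 18/5, -15, 116/5]
R3 ← R3 + (4/5)·R1: [0, 2, 7/5, -18/5, 6, -1/5]
R4 ← R4 + (8/5)·R1: [0, 5, -41/5, -6/5, 15, -37/5]
R3 ← R3 + (2/5)·R2: [0, 0, 81/25, -54/25, 0, 227/25]
R4 ← R4 + R2: [0, 0, -18/5, 12/5, 0, 79/5]
R4 ← R4 + (10/9)·R3: [0, 0, 0, 0, 0, 233/9]
The echelon form has 4 nonzero rows; the last pivot sits in the augmented column, so rank(C) = 3 but rank([C|b]) = 4.
Since the ranks differ, the system is inconsistent.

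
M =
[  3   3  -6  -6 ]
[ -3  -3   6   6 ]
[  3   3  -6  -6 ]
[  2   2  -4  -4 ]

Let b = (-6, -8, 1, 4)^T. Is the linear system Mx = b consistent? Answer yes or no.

no

Row reduce the augmented matrix [M | b].
R2 ← R2 + R1: [0, 0, 0, 0, -14]
R3 ← R3 − R1: [0, 0, 0, 0, 7]
R4 ← R4 − (2/3)·R1: [0, 0, 0, 0, 8]
R3 ← R3 + (1/2)·R2: [0, 0, 0, 0, 0]
R4 ← R4 + (4/7)·R2: [0, 0, 0, 0, 0]
The echelon form has 2 nonzero rows; the last pivot sits in the augmented column, so rank(M) = 1 but rank([M|b]) = 2.
Since the ranks differ, the system is inconsistent.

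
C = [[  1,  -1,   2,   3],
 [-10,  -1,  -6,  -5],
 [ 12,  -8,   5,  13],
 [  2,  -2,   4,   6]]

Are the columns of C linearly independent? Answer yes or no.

Row reduce C to echelon form.
R2 ← R2 + (10)·R1: [0, -11, 14, 25]
R3 ← R3 − (12)·R1: [0, 4, -19, -23]
R4 ← R4 − (2)·R1: [0, 0, 0, 0]
R3 ← R3 + (4/11)·R2: [0, 0, -153/11, -153/11]
3 pivots among 4 columns.
Only 3 < 4 pivot columns, so the columns are linearly dependent.

no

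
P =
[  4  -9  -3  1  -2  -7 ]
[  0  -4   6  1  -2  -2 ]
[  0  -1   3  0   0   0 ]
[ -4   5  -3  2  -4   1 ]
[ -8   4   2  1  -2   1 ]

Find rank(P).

Row reduce to echelon form.
R4 ← R4 + R1: [0, -4, -6, 3, -6, -6]
R5 ← R5 + (2)·R1: [0, -14, -4, 3, -6, -13]
R3 ← R3 − (1/4)·R2: [0, 0, 3/2, -1/4, 1/2, 1/2]
R4 ← R4 − R2: [0, 0, -12, 2, -4, -4]
R5 ← R5 − (7/2)·R2: [0, 0, -25, -1/2, 1, -6]
R4 ← R4 + (8)·R3: [0, 0, 0, 0, 0, 0]
R5 ← R5 + (50/3)·R3: [0, 0, 0, -14/3, 28/3, 7/3]
Swap R4 ↔ R5
Echelon form has 4 nonzero rows, so rank(P) = 4.

4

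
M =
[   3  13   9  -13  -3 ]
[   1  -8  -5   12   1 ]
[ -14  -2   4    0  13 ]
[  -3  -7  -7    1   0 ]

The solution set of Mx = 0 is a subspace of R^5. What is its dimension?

Row reduce to echelon form.
R2 ← R2 − (1/3)·R1: [0, -37/3, -8, 49/3, 2]
R3 ← R3 + (14/3)·R1: [0, 176/3, 46, -182/3, -1]
R4 ← R4 + R1: [0, 6, 2, -12, -3]
R3 ← R3 + (176/37)·R2: [0, 0, 294/37, 630/37, 315/37]
R4 ← R4 + (18/37)·R2: [0, 0, -70/37, -150/37, -75/37]
R4 ← R4 + (5/21)·R3: [0, 0, 0, 0, 0]
3 nonzero rows, so rank(M) = 3.
M has 5 columns; by rank–nullity, nullity = 5 − 3 = 2.

2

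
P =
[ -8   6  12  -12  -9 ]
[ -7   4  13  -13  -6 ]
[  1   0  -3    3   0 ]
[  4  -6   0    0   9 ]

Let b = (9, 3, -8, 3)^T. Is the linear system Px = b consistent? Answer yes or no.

no

Row reduce the augmented matrix [P | b].
R2 ← R2 − (7/8)·R1: [0, -5/4, 5/2, -5/2, 15/8, -39/8]
R3 ← R3 + (1/8)·R1: [0, 3/4, -3/2, 3/2, -9/8, -55/8]
R4 ← R4 + (1/2)·R1: [0, -3, 6, -6, 9/2, 15/2]
R3 ← R3 + (3/5)·R2: [0, 0, 0, 0, 0, -49/5]
R4 ← R4 − (12/5)·R2: [0, 0, 0, 0, 0, 96/5]
R4 ← R4 + (96/49)·R3: [0, 0, 0, 0, 0, 0]
The echelon form has 3 nonzero rows; the last pivot sits in the augmented column, so rank(P) = 2 but rank([P|b]) = 3.
Since the ranks differ, the system is inconsistent.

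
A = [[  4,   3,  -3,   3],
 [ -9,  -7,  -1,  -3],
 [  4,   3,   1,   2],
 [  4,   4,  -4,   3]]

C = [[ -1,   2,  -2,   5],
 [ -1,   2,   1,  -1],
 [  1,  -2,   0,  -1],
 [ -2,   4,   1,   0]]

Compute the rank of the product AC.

2

First compute AC:
[[-16,  32,  -2,  20],
 [ 21, -42,   8, -37],
 [-10,  20,  -3,  16],
 [-18,  36,  -1,  20]]
Now row reduce the product.
R2 ← R2 + (21/16)·R1: [0, 0, 43/8, -43/4]
R3 ← R3 − (5/8)·R1: [0, 0, -7/4, 7/2]
R4 ← R4 − (9/8)·R1: [0, 0, 5/4, -5/2]
R3 ← R3 + (14/43)·R2: [0, 0, 0, 0]
R4 ← R4 − (10/43)·R2: [0, 0, 0, 0]
2 nonzero rows, so rank(AC) = 2.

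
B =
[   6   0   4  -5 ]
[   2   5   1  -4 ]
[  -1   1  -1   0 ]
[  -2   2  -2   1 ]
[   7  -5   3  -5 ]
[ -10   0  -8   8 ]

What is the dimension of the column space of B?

Row reduce to echelon form.
R2 ← R2 − (1/3)·R1: [0, 5, -1/3, -7/3]
R3 ← R3 + (1/6)·R1: [0, 1, -1/3, -5/6]
R4 ← R4 + (1/3)·R1: [0, 2, -2/3, -2/3]
R5 ← R5 − (7/6)·R1: [0, -5, -5/3, 5/6]
R6 ← R6 + (5/3)·R1: [0, 0, -4/3, -1/3]
R3 ← R3 − (1/5)·R2: [0, 0, -4/15, -11/30]
R4 ← R4 − (2/5)·R2: [0, 0, -8/15, 4/15]
R5 ← R5 + R2: [0, 0, -2, -3/2]
R4 ← R4 − (2)·R3: [0, 0, 0, 1]
R5 ← R5 − (15/2)·R3: [0, 0, 0, 5/4]
R6 ← R6 − (5)·R3: [0, 0, 0, 3/2]
R5 ← R5 − (5/4)·R4: [0, 0, 0, 0]
R6 ← R6 − (3/2)·R4: [0, 0, 0, 0]
Echelon form has 4 nonzero rows, so rank(B) = 4.
The column space has dimension equal to the rank: 4.

4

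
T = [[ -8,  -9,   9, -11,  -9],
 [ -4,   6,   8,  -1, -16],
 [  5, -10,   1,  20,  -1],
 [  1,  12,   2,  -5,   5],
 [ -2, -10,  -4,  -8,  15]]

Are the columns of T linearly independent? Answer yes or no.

Row reduce T to echelon form.
R2 ← R2 − (1/2)·R1: [0, 21/2, 7/2, 9/2, -23/2]
R3 ← R3 + (5/8)·R1: [0, -125/8, 53/8, 105/8, -53/8]
R4 ← R4 + (1/8)·R1: [0, 87/8, 25/8, -51/8, 31/8]
R5 ← R5 − (1/4)·R1: [0, -31/4, -25/4, -21/4, 69/4]
R3 ← R3 + (125/84)·R2: [0, 0, 71/6, 555/28, -997/42]
R4 ← R4 − (29/28)·R2: [0, 0, -1/2, -309/28, 221/14]
R5 ← R5 + (31/42)·R2: [0, 0, -11/3, -27/14, 184/21]
R4 ← R4 + (3/71)·R3: [0, 0, 0, -10137/994, 7347/497]
R5 ← R5 + (22/71)·R3: [0, 0, 0, 2094/497, 699/497]
R5 ← R5 + (1396/3379)·R4: [0, 0, 0, 0, 819/109]
5 pivots among 5 columns.
Every column is a pivot column, so the columns are linearly independent.

yes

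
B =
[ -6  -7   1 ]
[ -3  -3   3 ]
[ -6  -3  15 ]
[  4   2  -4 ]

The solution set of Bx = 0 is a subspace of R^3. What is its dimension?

0

Row reduce to echelon form.
R2 ← R2 − (1/2)·R1: [0, 1/2, 5/2]
R3 ← R3 − R1: [0, 4, 14]
R4 ← R4 + (2/3)·R1: [0, -8/3, -10/3]
R3 ← R3 − (8)·R2: [0, 0, -6]
R4 ← R4 + (16/3)·R2: [0, 0, 10]
R4 ← R4 + (5/3)·R3: [0, 0, 0]
3 nonzero rows, so rank(B) = 3.
B has 3 columns; by rank–nullity, nullity = 3 − 3 = 0.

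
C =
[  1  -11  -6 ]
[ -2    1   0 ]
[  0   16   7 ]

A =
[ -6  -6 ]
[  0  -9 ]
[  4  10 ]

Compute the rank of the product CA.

2

First compute CA:
[[-30,  33],
 [ 12,   3],
 [ 28, -74]]
Now row reduce the product.
R2 ← R2 + (2/5)·R1: [0, 81/5]
R3 ← R3 + (14/15)·R1: [0, -216/5]
R3 ← R3 + (8/3)·R2: [0, 0]
2 nonzero rows, so rank(CA) = 2.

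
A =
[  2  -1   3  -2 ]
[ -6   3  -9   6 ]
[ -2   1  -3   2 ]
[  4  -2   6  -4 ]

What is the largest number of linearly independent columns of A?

Row reduce to echelon form.
R2 ← R2 + (3)·R1: [0, 0, 0, 0]
R3 ← R3 + R1: [0, 0, 0, 0]
R4 ← R4 − (2)·R1: [0, 0, 0, 0]
Echelon form has 1 nonzero row, so rank(A) = 1.
The rank gives the maximum number of linearly independent columns: 1.

1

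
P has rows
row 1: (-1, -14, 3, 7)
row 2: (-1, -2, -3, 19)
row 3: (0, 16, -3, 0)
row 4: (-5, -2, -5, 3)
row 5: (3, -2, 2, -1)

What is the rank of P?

Row reduce to echelon form.
R2 ← R2 − R1: [0, 12, -6, 12]
R4 ← R4 − (5)·R1: [0, 68, -20, -32]
R5 ← R5 + (3)·R1: [0, -44, 11, 20]
R3 ← R3 − (4/3)·R2: [0, 0, 5, -16]
R4 ← R4 − (17/3)·R2: [0, 0, 14, -100]
R5 ← R5 + (11/3)·R2: [0, 0, -11, 64]
R4 ← R4 − (14/5)·R3: [0, 0, 0, -276/5]
R5 ← R5 + (11/5)·R3: [0, 0, 0, 144/5]
R5 ← R5 + (12/23)·R4: [0, 0, 0, 0]
Echelon form has 4 nonzero rows, so rank(P) = 4.

4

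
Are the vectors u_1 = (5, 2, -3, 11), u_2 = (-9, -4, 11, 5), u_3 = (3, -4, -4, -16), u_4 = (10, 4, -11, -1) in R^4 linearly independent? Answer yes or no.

no

Form the matrix with these vectors as rows and row reduce.
R2 ← R2 + (9/5)·R1: [0, -2/5, 28/5, 124/5]
R3 ← R3 − (3/5)·R1: [0, -26/5, -11/5, -113/5]
R4 ← R4 − (2)·R1: [0, 0, -5, -23]
R3 ← R3 − (13)·R2: [0, 0, -75, -345]
R4 ← R4 − (1/15)·R3: [0, 0, 0, 0]
3 nonzero rows, so the 4 vectors span a space of dimension 3.
Since 3 < 4, the vectors are linearly dependent.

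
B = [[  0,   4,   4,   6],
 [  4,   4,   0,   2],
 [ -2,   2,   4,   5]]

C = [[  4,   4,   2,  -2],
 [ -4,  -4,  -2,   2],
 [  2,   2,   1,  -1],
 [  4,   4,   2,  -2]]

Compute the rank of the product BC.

1

First compute BC:
[[ 16,  16,   8,  -8],
 [  8,   8,   4,  -4],
 [ 12,  12,   6,  -6]]
Now row reduce the product.
R2 ← R2 − (1/2)·R1: [0, 0, 0, 0]
R3 ← R3 − (3/4)·R1: [0, 0, 0, 0]
1 nonzero row, so rank(BC) = 1.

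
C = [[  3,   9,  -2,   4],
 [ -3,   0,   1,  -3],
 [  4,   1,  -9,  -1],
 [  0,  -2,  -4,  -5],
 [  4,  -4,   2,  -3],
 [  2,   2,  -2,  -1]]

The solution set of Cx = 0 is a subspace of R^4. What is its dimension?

Row reduce to echelon form.
R2 ← R2 + R1: [0, 9, -1, 1]
R3 ← R3 − (4/3)·R1: [0, -11, -19/3, -19/3]
R5 ← R5 − (4/3)·R1: [0, -16, 14/3, -25/3]
R6 ← R6 − (2/3)·R1: [0, -4, -2/3, -11/3]
R3 ← R3 + (11/9)·R2: [0, 0, -68/9, -46/9]
R4 ← R4 + (2/9)·R2: [0, 0, -38/9, -43/9]
R5 ← R5 + (16/9)·R2: [0, 0, 26/9, -59/9]
R6 ← R6 + (4/9)·R2: [0, 0, -10/9, -29/9]
R4 ← R4 − (19/34)·R3: [0, 0, 0, -98/51]
R5 ← R5 + (13/34)·R3: [0, 0, 0, -434/51]
R6 ← R6 − (5/34)·R3: [0, 0, 0, -42/17]
R5 ← R5 − (31/7)·R4: [0, 0, 0, 0]
R6 ← R6 − (9/7)·R4: [0, 0, 0, 0]
4 nonzero rows, so rank(C) = 4.
C has 4 columns; by rank–nullity, nullity = 4 − 4 = 0.

0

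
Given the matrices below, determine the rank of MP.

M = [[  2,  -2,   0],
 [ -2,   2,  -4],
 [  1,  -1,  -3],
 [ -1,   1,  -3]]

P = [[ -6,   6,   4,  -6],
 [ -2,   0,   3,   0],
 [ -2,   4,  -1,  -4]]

2

First compute MP:
[[ -8,  12,   2, -12],
 [ 16, -28,   2,  28],
 [  2,  -6,   4,   6],
 [ 10, -18,   2,  18]]
Now row reduce the product.
R2 ← R2 + (2)·R1: [0, -4, 6, 4]
R3 ← R3 + (1/4)·R1: [0, -3, 9/2, 3]
R4 ← R4 + (5/4)·R1: [0, -3, 9/2, 3]
R3 ← R3 − (3/4)·R2: [0, 0, 0, 0]
R4 ← R4 − (3/4)·R2: [0, 0, 0, 0]
2 nonzero rows, so rank(MP) = 2.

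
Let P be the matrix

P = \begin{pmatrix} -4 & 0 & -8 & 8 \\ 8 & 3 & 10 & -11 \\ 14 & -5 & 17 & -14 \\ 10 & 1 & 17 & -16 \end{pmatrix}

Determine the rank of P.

Row reduce to echelon form.
R2 ← R2 + (2)·R1: [0, 3, -6, 5]
R3 ← R3 + (7/2)·R1: [0, -5, -11, 14]
R4 ← R4 + (5/2)·R1: [0, 1, -3, 4]
R3 ← R3 + (5/3)·R2: [0, 0, -21, 67/3]
R4 ← R4 − (1/3)·R2: [0, 0, -1, 7/3]
R4 ← R4 − (1/21)·R3: [0, 0, 0, 80/63]
Echelon form has 4 nonzero rows, so rank(P) = 4.

4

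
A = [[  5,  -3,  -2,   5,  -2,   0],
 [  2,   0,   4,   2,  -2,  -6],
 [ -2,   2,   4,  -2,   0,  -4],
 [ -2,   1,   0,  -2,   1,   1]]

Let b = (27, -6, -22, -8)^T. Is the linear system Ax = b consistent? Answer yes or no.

yes

Row reduce the augmented matrix [A | b].
R2 ← R2 − (2/5)·R1: [0, 6/5, 24/5, 0, -6/5, -6, -84/5]
R3 ← R3 + (2/5)·R1: [0, 4/5, 16/5, 0, -4/5, -4, -56/5]
R4 ← R4 + (2/5)·R1: [0, -1/5, -4/5, 0, 1/5, 1, 14/5]
R3 ← R3 − (2/3)·R2: [0, 0, 0, 0, 0, 0, 0]
R4 ← R4 + (1/6)·R2: [0, 0, 0, 0, 0, 0, 0]
The echelon form has 2 nonzero rows, and every pivot lies in the first 6 columns, so rank(A) = rank([A|b]) = 2.
The system is consistent.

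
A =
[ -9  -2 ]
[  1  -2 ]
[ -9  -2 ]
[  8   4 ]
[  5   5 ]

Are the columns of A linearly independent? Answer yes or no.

yes

Row reduce A to echelon form.
R2 ← R2 + (1/9)·R1: [0, -20/9]
R3 ← R3 − R1: [0, 0]
R4 ← R4 + (8/9)·R1: [0, 20/9]
R5 ← R5 + (5/9)·R1: [0, 35/9]
R4 ← R4 + R2: [0, 0]
R5 ← R5 + (7/4)·R2: [0, 0]
2 pivots among 2 columns.
Every column is a pivot column, so the columns are linearly independent.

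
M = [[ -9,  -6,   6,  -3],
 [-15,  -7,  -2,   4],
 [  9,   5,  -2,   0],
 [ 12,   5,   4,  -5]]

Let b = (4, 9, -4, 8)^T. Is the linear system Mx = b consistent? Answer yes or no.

no

Row reduce the augmented matrix [M | b].
R2 ← R2 − (5/3)·R1: [0, 3, -12, 9, 7/3]
R3 ← R3 + R1: [0, -1, 4, -3, 0]
R4 ← R4 + (4/3)·R1: [0, -3, 12, -9, 40/3]
R3 ← R3 + (1/3)·R2: [0, 0, 0, 0, 7/9]
R4 ← R4 + R2: [0, 0, 0, 0, 47/3]
R4 ← R4 − (141/7)·R3: [0, 0, 0, 0, 0]
The echelon form has 3 nonzero rows; the last pivot sits in the augmented column, so rank(M) = 2 but rank([M|b]) = 3.
Since the ranks differ, the system is inconsistent.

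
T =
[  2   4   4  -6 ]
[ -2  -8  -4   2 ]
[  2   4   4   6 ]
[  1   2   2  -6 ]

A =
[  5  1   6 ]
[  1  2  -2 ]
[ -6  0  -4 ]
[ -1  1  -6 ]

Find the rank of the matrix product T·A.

First compute TA:
[[ -4,   4,  24],
 [  4, -16,   8],
 [-16,  16, -48],
 [  1,  -1,  30]]
Now row reduce the product.
R2 ← R2 + R1: [0, -12, 32]
R3 ← R3 − (4)·R1: [0, 0, -144]
R4 ← R4 + (1/4)·R1: [0, 0, 36]
R4 ← R4 + (1/4)·R3: [0, 0, 0]
3 nonzero rows, so rank(TA) = 3.

3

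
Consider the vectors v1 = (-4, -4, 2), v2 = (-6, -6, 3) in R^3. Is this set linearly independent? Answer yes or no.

Form the matrix with these vectors as rows and row reduce.
R2 ← R2 − (3/2)·R1: [0, 0, 0]
1 nonzero row, so the 2 vectors span a space of dimension 1.
Since 1 < 2, the vectors are linearly dependent.

no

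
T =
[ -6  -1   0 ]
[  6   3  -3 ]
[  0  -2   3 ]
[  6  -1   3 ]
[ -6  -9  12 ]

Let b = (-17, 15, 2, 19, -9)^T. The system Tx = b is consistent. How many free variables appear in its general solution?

Row reduce the augmented matrix [T | b].
R2 ← R2 + R1: [0, 2, -3, -2]
R4 ← R4 + R1: [0, -2, 3, 2]
R5 ← R5 − R1: [0, -8, 12, 8]
R3 ← R3 + R2: [0, 0, 0, 0]
R4 ← R4 + R2: [0, 0, 0, 0]
R5 ← R5 + (4)·R2: [0, 0, 0, 0]
The echelon form has 2 nonzero rows, and every pivot lies in the first 3 columns, so rank(T) = rank([T|b]) = 2.
The system is consistent.
Free variables = (unknowns) − (rank) = 3 − 2 = 1.

1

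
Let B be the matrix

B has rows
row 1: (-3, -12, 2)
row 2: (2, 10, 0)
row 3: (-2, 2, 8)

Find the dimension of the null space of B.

1

Row reduce to echelon form.
R2 ← R2 + (2/3)·R1: [0, 2, 4/3]
R3 ← R3 − (2/3)·R1: [0, 10, 20/3]
R3 ← R3 − (5)·R2: [0, 0, 0]
2 nonzero rows, so rank(B) = 2.
B has 3 columns; by rank–nullity, nullity = 3 − 2 = 1.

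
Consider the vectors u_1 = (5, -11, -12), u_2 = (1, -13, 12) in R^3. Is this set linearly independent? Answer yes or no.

Form the matrix with these vectors as rows and row reduce.
R2 ← R2 − (1/5)·R1: [0, -54/5, 72/5]
2 nonzero rows, so the 2 vectors span a space of dimension 2.
Since 2 = 2, the vectors are linearly independent.

yes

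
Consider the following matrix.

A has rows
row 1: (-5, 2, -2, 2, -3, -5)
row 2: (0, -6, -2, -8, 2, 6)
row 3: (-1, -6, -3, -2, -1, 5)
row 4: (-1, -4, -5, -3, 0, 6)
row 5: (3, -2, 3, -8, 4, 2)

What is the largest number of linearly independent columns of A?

Row reduce to echelon form.
R3 ← R3 − (1/5)·R1: [0, -32/5, -13/5, -12/5, -2/5, 6]
R4 ← R4 − (1/5)·R1: [0, -22/5, -23/5, -17/5, 3/5, 7]
R5 ← R5 + (3/5)·R1: [0, -4/5, 9/5, -34/5, 11/5, -1]
R3 ← R3 − (16/15)·R2: [0, 0, -7/15, 92/15, -38/15, -2/5]
R4 ← R4 − (11/15)·R2: [0, 0, -47/15, 37/15, -13/15, 13/5]
R5 ← R5 − (2/15)·R2: [0, 0, 31/15, -86/15, 29/15, -9/5]
R4 ← R4 − (47/7)·R3: [0, 0, 0, -271/7, 113/7, 37/7]
R5 ← R5 + (31/7)·R3: [0, 0, 0, 150/7, -65/7, -25/7]
R5 ← R5 + (150/271)·R4: [0, 0, 0, 0, -95/271, -175/271]
Echelon form has 5 nonzero rows, so rank(A) = 5.
The rank gives the maximum number of linearly independent columns: 5.

5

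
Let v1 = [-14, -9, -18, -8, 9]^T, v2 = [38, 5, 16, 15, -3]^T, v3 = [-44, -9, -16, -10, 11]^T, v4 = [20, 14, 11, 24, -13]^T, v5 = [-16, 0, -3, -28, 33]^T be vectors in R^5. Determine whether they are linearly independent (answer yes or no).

Form the matrix with these vectors as rows and row reduce.
R2 ← R2 + (19/7)·R1: [0, -136/7, -230/7, -47/7, 150/7]
R3 ← R3 − (22/7)·R1: [0, 135/7, 284/7, 106/7, -121/7]
R4 ← R4 + (10/7)·R1: [0, 8/7, -103/7, 88/7, -1/7]
R5 ← R5 − (8/7)·R1: [0, 72/7, 123/7, -132/7, 159/7]
R3 ← R3 + (135/136)·R2: [0, 0, 541/68, 1153/136, 271/68]
R4 ← R4 + (1/17)·R2: [0, 0, -283/17, 207/17, 19/17]
R5 ← R5 + (9/17)·R2: [0, 0, 3/17, -381/17, 579/17]
R4 ← R4 + (1132/541)·R3: [0, 0, 0, 32369/1082, 5116/541]
R5 ← R5 − (12/541)·R3: [0, 0, 0, -24453/1082, 18378/541]
R5 ← R5 + (24453/32369)·R4: [0, 0, 0, 0, 1330830/32369]
5 nonzero rows, so the 5 vectors span a space of dimension 5.
Since 5 = 5, the vectors are linearly independent.

yes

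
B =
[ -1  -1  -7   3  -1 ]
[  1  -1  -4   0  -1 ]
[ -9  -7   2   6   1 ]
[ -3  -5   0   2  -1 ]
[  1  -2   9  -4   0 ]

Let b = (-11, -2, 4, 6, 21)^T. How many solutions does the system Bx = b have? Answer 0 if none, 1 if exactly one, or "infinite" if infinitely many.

Row reduce the augmented matrix [B | b].
R2 ← R2 + R1: [0, -2, -11, 3, -2, -13]
R3 ← R3 − (9)·R1: [0, 2, 65, -21, 10, 103]
R4 ← R4 − (3)·R1: [0, -2, 21, -7, 2, 39]
R5 ← R5 + R1: [0, -3, 2, -1, -1, 10]
R3 ← R3 + R2: [0, 0, 54, -18, 8, 90]
R4 ← R4 − R2: [0, 0, 32, -10, 4, 52]
R5 ← R5 − (3/2)·R2: [0, 0, 37/2, -11/2, 2, 59/2]
R4 ← R4 − (16/27)·R3: [0, 0, 0, 2/3, -20/27, -4/3]
R5 ← R5 − (37/108)·R3: [0, 0, 0, 2/3, -20/27, -4/3]
R5 ← R5 − R4: [0, 0, 0, 0, 0, 0]
The echelon form has 4 nonzero rows, and every pivot lies in the first 5 columns, so rank(B) = rank([B|b]) = 4.
The system is consistent.
rank = 4 < 5 unknowns, so there are infinitely many solutions.

infinite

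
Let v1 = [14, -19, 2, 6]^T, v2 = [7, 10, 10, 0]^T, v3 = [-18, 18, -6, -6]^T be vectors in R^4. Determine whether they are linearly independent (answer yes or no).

Form the matrix with these vectors as rows and row reduce.
R2 ← R2 − (1/2)·R1: [0, 39/2, 9, -3]
R3 ← R3 + (9/7)·R1: [0, -45/7, -24/7, 12/7]
R3 ← R3 + (30/91)·R2: [0, 0, -6/13, 66/91]
3 nonzero rows, so the 3 vectors span a space of dimension 3.
Since 3 = 3, the vectors are linearly independent.

yes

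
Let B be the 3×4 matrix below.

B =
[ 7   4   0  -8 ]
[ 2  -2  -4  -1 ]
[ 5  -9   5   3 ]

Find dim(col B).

Row reduce to echelon form.
R2 ← R2 − (2/7)·R1: [0, -22/7, -4, 9/7]
R3 ← R3 − (5/7)·R1: [0, -83/7, 5, 61/7]
R3 ← R3 − (83/22)·R2: [0, 0, 221/11, 85/22]
Echelon form has 3 nonzero rows, so rank(B) = 3.
The column space has dimension equal to the rank: 3.

3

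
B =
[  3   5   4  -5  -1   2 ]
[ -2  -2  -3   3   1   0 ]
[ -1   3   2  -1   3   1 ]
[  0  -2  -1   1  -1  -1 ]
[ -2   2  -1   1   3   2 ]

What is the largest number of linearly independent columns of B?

Row reduce to echelon form.
R2 ← R2 + (2/3)·R1: [0, 4/3, -1/3, -1/3, 1/3, 4/3]
R3 ← R3 + (1/3)·R1: [0, 14/3, 10/3, -8/3, 8/3, 5/3]
R5 ← R5 + (2/3)·R1: [0, 16/3, 5/3, -7/3, 7/3, 10/3]
R3 ← R3 − (7/2)·R2: [0, 0, 9/2, -3/2, 3/2, -3]
R4 ← R4 + (3/2)·R2: [0, 0, -3/2, 1/2, -1/2, 1]
R5 ← R5 − (4)·R2: [0, 0, 3, -1, 1, -2]
R4 ← R4 + (1/3)·R3: [0, 0, 0, 0, 0, 0]
R5 ← R5 − (2/3)·R3: [0, 0, 0, 0, 0, 0]
Echelon form has 3 nonzero rows, so rank(B) = 3.
The rank gives the maximum number of linearly independent columns: 3.

3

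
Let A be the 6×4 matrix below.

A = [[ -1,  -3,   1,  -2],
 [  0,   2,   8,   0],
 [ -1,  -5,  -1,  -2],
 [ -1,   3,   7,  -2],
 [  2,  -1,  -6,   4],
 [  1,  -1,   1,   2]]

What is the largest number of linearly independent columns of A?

Row reduce to echelon form.
R3 ← R3 − R1: [0, -2, -2, 0]
R4 ← R4 − R1: [0, 6, 6, 0]
R5 ← R5 + (2)·R1: [0, -7, -4, 0]
R6 ← R6 + R1: [0, -4, 2, 0]
R3 ← R3 + R2: [0, 0, 6, 0]
R4 ← R4 − (3)·R2: [0, 0, -18, 0]
R5 ← R5 + (7/2)·R2: [0, 0, 24, 0]
R6 ← R6 + (2)·R2: [0, 0, 18, 0]
R4 ← R4 + (3)·R3: [0, 0, 0, 0]
R5 ← R5 − (4)·R3: [0, 0, 0, 0]
R6 ← R6 − (3)·R3: [0, 0, 0, 0]
Echelon form has 3 nonzero rows, so rank(A) = 3.
The rank gives the maximum number of linearly independent columns: 3.

3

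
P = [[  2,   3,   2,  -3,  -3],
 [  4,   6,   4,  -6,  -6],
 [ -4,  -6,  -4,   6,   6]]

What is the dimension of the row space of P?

1

Row reduce to echelon form.
R2 ← R2 − (2)·R1: [0, 0, 0, 0, 0]
R3 ← R3 + (2)·R1: [0, 0, 0, 0, 0]
Echelon form has 1 nonzero row, so rank(P) = 1.
The row space has dimension equal to the rank: 1.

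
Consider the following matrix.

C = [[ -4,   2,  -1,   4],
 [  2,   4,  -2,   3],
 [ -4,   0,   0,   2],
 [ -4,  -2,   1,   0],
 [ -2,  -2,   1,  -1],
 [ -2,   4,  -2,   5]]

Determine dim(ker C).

2

Row reduce to echelon form.
R2 ← R2 + (1/2)·R1: [0, 5, -5/2, 5]
R3 ← R3 − R1: [0, -2, 1, -2]
R4 ← R4 − R1: [0, -4, 2, -4]
R5 ← R5 − (1/2)·R1: [0, -3, 3/2, -3]
R6 ← R6 − (1/2)·R1: [0, 3, -3/2, 3]
R3 ← R3 + (2/5)·R2: [0, 0, 0, 0]
R4 ← R4 + (4/5)·R2: [0, 0, 0, 0]
R5 ← R5 + (3/5)·R2: [0, 0, 0, 0]
R6 ← R6 − (3/5)·R2: [0, 0, 0, 0]
2 nonzero rows, so rank(C) = 2.
C has 4 columns; by rank–nullity, nullity = 4 − 2 = 2.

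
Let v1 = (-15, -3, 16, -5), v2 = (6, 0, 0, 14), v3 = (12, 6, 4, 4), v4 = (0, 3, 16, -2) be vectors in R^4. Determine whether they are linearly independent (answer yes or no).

yes

Form the matrix with these vectors as rows and row reduce.
R2 ← R2 + (2/5)·R1: [0, -6/5, 32/5, 12]
R3 ← R3 + (4/5)·R1: [0, 18/5, 84/5, 0]
R3 ← R3 + (3)·R2: [0, 0, 36, 36]
R4 ← R4 + (5/2)·R2: [0, 0, 32, 28]
R4 ← R4 − (8/9)·R3: [0, 0, 0, -4]
4 nonzero rows, so the 4 vectors span a space of dimension 4.
Since 4 = 4, the vectors are linearly independent.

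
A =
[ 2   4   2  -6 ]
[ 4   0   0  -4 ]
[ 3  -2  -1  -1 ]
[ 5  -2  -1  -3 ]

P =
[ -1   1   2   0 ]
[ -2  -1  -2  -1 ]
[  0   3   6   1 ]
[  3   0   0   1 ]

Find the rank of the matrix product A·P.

2

First compute AP:
[[-28,   4,   8,  -8],
 [-16,   4,   8,  -4],
 [ -2,   2,   4,   0],
 [-10,   4,   8,  -2]]
Now row reduce the product.
R2 ← R2 − (4/7)·R1: [0, 12/7, 24/7, 4/7]
R3 ← R3 − (1/14)·R1: [0, 12/7, 24/7, 4/7]
R4 ← R4 − (5/14)·R1: [0, 18/7, 36/7, 6/7]
R3 ← R3 − R2: [0, 0, 0, 0]
R4 ← R4 − (3/2)·R2: [0, 0, 0, 0]
2 nonzero rows, so rank(AP) = 2.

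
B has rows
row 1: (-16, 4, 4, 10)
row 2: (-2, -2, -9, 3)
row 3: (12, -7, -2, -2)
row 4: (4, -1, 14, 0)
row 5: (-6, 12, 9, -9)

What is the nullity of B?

Row reduce to echelon form.
R2 ← R2 − (1/8)·R1: [0, -5/2, -19/2, 7/4]
R3 ← R3 + (3/4)·R1: [0, -4, 1, 11/2]
R4 ← R4 + (1/4)·R1: [0, 0, 15, 5/2]
R5 ← R5 − (3/8)·R1: [0, 21/2, 15/2, -51/4]
R3 ← R3 − (8/5)·R2: [0, 0, 81/5, 27/10]
R5 ← R5 + (21/5)·R2: [0, 0, -162/5, -27/5]
R4 ← R4 − (25/27)·R3: [0, 0, 0, 0]
R5 ← R5 + (2)·R3: [0, 0, 0, 0]
3 nonzero rows, so rank(B) = 3.
B has 4 columns; by rank–nullity, nullity = 4 − 3 = 1.

1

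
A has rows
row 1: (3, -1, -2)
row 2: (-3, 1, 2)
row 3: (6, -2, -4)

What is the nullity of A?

Row reduce to echelon form.
R2 ← R2 + R1: [0, 0, 0]
R3 ← R3 − (2)·R1: [0, 0, 0]
1 nonzero row, so rank(A) = 1.
A has 3 columns; by rank–nullity, nullity = 3 − 1 = 2.

2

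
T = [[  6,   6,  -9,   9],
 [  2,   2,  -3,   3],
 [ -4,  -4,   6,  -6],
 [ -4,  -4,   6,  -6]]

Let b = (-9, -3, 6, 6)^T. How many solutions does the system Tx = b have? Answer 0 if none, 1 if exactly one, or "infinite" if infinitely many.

infinite

Row reduce the augmented matrix [T | b].
R2 ← R2 − (1/3)·R1: [0, 0, 0, 0, 0]
R3 ← R3 + (2/3)·R1: [0, 0, 0, 0, 0]
R4 ← R4 + (2/3)·R1: [0, 0, 0, 0, 0]
The echelon form has 1 nonzero rows, and every pivot lies in the first 4 columns, so rank(T) = rank([T|b]) = 1.
The system is consistent.
rank = 1 < 4 unknowns, so there are infinitely many solutions.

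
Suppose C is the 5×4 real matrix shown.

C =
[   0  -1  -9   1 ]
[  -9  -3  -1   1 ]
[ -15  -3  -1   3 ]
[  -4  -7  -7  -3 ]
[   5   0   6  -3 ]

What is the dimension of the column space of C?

4

Row reduce to echelon form.
Swap R1 ↔ R2
R3 ← R3 − (5/3)·R1: [0, 2, 2/3, 4/3]
R4 ← R4 − (4/9)·R1: [0, -17/3, -59/9, -31/9]
R5 ← R5 + (5/9)·R1: [0, -5/3, 49/9, -22/9]
R3 ← R3 + (2)·R2: [0, 0, -52/3, 10/3]
R4 ← R4 − (17/3)·R2: [0, 0, 400/9, -82/9]
R5 ← R5 − (5/3)·R2: [0, 0, 184/9, -37/9]
R4 ← R4 + (100/39)·R3: [0, 0, 0, -22/39]
R5 ← R5 + (46/39)·R3: [0, 0, 0, -7/39]
R5 ← R5 − (7/22)·R4: [0, 0, 0, 0]
Echelon form has 4 nonzero rows, so rank(C) = 4.
The column space has dimension equal to the rank: 4.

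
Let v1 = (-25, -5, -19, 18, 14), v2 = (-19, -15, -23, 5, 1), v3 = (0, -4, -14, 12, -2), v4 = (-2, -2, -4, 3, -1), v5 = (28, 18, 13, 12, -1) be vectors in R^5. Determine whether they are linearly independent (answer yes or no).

no

Form the matrix with these vectors as rows and row reduce.
R2 ← R2 − (19/25)·R1: [0, -56/5, -214/25, -217/25, -241/25]
R4 ← R4 − (2/25)·R1: [0, -8/5, -62/25, 39/25, -53/25]
R5 ← R5 + (28/25)·R1: [0, 62/5, -207/25, 804/25, 367/25]
R3 ← R3 − (5/14)·R2: [0, 0, -383/35, 151/10, 101/70]
R4 ← R4 − (1/7)·R2: [0, 0, -44/35, 14/5, -26/35]
R5 ← R5 + (31/28)·R2: [0, 0, -1243/70, 451/20, 561/140]
R4 ← R4 − (44/383)·R3: [0, 0, 0, 408/383, -348/383]
R5 ← R5 − (1243/766)·R3: [0, 0, 0, -748/383, 638/383]
R5 ← R5 + (11/6)·R4: [0, 0, 0, 0, 0]
4 nonzero rows, so the 5 vectors span a space of dimension 4.
Since 4 < 5, the vectors are linearly dependent.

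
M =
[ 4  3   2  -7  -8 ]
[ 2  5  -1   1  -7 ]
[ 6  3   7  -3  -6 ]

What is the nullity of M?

2

Row reduce to echelon form.
R2 ← R2 − (1/2)·R1: [0, 7/2, -2, 9/2, -3]
R3 ← R3 − (3/2)·R1: [0, -3/2, 4, 15/2, 6]
R3 ← R3 + (3/7)·R2: [0, 0, 22/7, 66/7, 33/7]
3 nonzero rows, so rank(M) = 3.
M has 5 columns; by rank–nullity, nullity = 5 − 3 = 2.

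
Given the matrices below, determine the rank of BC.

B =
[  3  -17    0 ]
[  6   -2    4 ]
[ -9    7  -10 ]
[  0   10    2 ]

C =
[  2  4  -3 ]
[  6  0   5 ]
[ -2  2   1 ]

3

First compute BC:
[[-96,  12, -94],
 [ -8,  32, -24],
 [ 44, -56,  52],
 [ 56,   4,  52]]
Now row reduce the product.
R2 ← R2 − (1/12)·R1: [0, 31, -97/6]
R3 ← R3 + (11/24)·R1: [0, -101/2, 107/12]
R4 ← R4 + (7/12)·R1: [0, 11, -17/6]
R3 ← R3 + (101/62)·R2: [0, 0, -540/31]
R4 ← R4 − (11/31)·R2: [0, 0, 90/31]
R4 ← R4 + (1/6)·R3: [0, 0, 0]
3 nonzero rows, so rank(BC) = 3.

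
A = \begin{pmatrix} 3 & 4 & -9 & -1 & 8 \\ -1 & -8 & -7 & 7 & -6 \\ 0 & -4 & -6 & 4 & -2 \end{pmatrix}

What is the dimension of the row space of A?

Row reduce to echelon form.
R2 ← R2 + (1/3)·R1: [0, -20/3, -10, 20/3, -10/3]
R3 ← R3 − (3/5)·R2: [0, 0, 0, 0, 0]
Echelon form has 2 nonzero rows, so rank(A) = 2.
The row space has dimension equal to the rank: 2.

2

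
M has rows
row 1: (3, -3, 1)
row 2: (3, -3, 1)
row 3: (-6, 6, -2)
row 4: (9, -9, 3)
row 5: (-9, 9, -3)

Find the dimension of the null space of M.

Row reduce to echelon form.
R2 ← R2 − R1: [0, 0, 0]
R3 ← R3 + (2)·R1: [0, 0, 0]
R4 ← R4 − (3)·R1: [0, 0, 0]
R5 ← R5 + (3)·R1: [0, 0, 0]
1 nonzero row, so rank(M) = 1.
M has 3 columns; by rank–nullity, nullity = 3 − 1 = 2.

2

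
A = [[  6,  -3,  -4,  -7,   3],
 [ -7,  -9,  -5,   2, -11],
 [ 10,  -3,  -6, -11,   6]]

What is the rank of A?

Row reduce to echelon form.
R2 ← R2 + (7/6)·R1: [0, -25/2, -29/3, -37/6, -15/2]
R3 ← R3 − (5/3)·R1: [0, 2, 2/3, 2/3, 1]
R3 ← R3 + (4/25)·R2: [0, 0, -22/25, -8/25, -1/5]
Echelon form has 3 nonzero rows, so rank(A) = 3.

3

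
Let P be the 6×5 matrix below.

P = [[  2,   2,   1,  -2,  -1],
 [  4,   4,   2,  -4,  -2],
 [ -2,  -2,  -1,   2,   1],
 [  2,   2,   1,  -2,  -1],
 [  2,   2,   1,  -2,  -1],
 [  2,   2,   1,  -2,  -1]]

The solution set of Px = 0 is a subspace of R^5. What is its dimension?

Row reduce to echelon form.
R2 ← R2 − (2)·R1: [0, 0, 0, 0, 0]
R3 ← R3 + R1: [0, 0, 0, 0, 0]
R4 ← R4 − R1: [0, 0, 0, 0, 0]
R5 ← R5 − R1: [0, 0, 0, 0, 0]
R6 ← R6 − R1: [0, 0, 0, 0, 0]
1 nonzero row, so rank(P) = 1.
P has 5 columns; by rank–nullity, nullity = 5 − 1 = 4.

4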